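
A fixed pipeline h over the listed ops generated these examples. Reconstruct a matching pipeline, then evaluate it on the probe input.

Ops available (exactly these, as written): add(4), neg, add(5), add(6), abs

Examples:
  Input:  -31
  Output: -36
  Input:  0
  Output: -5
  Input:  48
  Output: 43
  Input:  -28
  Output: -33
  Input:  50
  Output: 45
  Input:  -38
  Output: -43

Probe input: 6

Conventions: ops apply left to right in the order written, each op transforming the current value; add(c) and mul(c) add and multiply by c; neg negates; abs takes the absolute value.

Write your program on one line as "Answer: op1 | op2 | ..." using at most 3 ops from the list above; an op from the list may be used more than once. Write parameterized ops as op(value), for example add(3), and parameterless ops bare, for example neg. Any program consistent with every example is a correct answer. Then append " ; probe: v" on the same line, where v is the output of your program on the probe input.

neg | add(5) | neg ; probe: 1

Check, running the answer program on each example:
  -31 -> 31 -> 36 -> -36
  0 -> 0 -> 5 -> -5
  48 -> -48 -> -43 -> 43
  -28 -> 28 -> 33 -> -33
  50 -> -50 -> -45 -> 45
  -38 -> 38 -> 43 -> -43
  probe: 6 -> -6 -> -1 -> 1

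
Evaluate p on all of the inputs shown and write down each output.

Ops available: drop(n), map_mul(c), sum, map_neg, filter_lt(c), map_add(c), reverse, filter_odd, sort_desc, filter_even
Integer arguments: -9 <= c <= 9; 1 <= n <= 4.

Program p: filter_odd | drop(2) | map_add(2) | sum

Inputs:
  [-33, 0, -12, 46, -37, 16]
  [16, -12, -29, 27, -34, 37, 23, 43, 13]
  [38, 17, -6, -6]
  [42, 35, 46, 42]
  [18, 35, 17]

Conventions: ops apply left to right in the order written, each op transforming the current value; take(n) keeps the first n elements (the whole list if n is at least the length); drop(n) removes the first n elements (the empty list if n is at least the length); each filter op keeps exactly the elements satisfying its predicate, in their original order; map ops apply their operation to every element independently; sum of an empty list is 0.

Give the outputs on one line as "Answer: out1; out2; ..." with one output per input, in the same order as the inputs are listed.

Execution, op by op:
  [-33, 0, -12, 46, -37, 16] -> [-33, -37] -> [] -> [] -> 0
  [16, -12, -29, 27, -34, 37, 23, 43, 13] -> [-29, 27, 37, 23, 43, 13] -> [37, 23, 43, 13] -> [39, 25, 45, 15] -> 124
  [38, 17, -6, -6] -> [17] -> [] -> [] -> 0
  [42, 35, 46, 42] -> [35] -> [] -> [] -> 0
  [18, 35, 17] -> [35, 17] -> [] -> [] -> 0

0; 124; 0; 0; 0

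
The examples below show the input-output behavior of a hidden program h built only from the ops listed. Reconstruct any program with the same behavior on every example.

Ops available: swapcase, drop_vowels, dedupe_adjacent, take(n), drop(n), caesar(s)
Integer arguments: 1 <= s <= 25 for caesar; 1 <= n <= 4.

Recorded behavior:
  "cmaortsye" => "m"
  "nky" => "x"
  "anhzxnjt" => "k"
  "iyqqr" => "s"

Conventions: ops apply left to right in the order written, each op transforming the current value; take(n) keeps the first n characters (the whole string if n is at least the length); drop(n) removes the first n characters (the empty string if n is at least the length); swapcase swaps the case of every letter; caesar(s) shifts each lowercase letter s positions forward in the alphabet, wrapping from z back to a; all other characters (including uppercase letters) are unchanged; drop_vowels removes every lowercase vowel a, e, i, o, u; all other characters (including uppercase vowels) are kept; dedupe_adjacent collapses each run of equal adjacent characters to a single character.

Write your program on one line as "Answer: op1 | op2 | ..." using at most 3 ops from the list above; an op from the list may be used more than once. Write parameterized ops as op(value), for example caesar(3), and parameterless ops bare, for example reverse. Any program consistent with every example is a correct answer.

take(1) | caesar(10)

Check, running the answer program on each example:
  "cmaortsye" -> "c" -> "m"
  "nky" -> "n" -> "x"
  "anhzxnjt" -> "a" -> "k"
  "iyqqr" -> "i" -> "s"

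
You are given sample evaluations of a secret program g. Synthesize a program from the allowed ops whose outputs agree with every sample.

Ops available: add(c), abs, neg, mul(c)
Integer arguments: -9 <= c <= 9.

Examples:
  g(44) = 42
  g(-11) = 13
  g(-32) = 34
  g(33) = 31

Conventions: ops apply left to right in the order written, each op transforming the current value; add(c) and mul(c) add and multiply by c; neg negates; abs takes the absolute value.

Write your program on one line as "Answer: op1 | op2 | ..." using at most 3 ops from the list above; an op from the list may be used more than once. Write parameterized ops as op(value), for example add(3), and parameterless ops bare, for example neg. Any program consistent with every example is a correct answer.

add(-2) | mul(-1) | abs

Check, running the answer program on each example:
  44 -> 42 -> -42 -> 42
  -11 -> -13 -> 13 -> 13
  -32 -> -34 -> 34 -> 34
  33 -> 31 -> -31 -> 31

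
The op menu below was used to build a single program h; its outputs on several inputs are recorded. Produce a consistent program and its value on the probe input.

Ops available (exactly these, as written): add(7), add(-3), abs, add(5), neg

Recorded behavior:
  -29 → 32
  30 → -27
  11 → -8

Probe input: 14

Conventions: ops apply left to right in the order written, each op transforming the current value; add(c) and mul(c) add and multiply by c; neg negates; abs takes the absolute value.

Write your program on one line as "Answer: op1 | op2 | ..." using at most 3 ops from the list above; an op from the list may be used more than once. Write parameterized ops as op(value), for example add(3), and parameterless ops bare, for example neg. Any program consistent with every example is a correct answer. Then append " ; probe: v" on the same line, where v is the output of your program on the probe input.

add(-3) | neg ; probe: -11

Check, running the answer program on each example:
  -29 -> -32 -> 32
  30 -> 27 -> -27
  11 -> 8 -> -8
  probe: 14 -> 11 -> -11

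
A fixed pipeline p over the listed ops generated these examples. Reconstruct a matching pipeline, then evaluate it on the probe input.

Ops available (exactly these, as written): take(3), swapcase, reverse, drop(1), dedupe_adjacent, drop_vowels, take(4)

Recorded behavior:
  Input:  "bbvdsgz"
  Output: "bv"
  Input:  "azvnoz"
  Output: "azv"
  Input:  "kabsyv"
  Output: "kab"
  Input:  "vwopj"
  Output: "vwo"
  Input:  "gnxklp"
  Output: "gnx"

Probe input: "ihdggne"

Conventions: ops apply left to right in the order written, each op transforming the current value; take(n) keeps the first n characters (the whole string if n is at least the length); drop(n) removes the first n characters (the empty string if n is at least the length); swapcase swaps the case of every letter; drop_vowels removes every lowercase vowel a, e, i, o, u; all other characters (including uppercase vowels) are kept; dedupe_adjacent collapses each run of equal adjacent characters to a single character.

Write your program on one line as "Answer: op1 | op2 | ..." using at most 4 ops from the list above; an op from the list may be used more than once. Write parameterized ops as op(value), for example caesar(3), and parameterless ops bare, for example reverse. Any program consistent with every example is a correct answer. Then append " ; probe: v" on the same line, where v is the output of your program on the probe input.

take(4) | take(3) | dedupe_adjacent ; probe: "ihd"

Check, running the answer program on each example:
  "bbvdsgz" -> "bbvd" -> "bbv" -> "bv"
  "azvnoz" -> "azvn" -> "azv" -> "azv"
  "kabsyv" -> "kabs" -> "kab" -> "kab"
  "vwopj" -> "vwop" -> "vwo" -> "vwo"
  "gnxklp" -> "gnxk" -> "gnx" -> "gnx"
  probe: "ihdggne" -> "ihdg" -> "ihd" -> "ihd"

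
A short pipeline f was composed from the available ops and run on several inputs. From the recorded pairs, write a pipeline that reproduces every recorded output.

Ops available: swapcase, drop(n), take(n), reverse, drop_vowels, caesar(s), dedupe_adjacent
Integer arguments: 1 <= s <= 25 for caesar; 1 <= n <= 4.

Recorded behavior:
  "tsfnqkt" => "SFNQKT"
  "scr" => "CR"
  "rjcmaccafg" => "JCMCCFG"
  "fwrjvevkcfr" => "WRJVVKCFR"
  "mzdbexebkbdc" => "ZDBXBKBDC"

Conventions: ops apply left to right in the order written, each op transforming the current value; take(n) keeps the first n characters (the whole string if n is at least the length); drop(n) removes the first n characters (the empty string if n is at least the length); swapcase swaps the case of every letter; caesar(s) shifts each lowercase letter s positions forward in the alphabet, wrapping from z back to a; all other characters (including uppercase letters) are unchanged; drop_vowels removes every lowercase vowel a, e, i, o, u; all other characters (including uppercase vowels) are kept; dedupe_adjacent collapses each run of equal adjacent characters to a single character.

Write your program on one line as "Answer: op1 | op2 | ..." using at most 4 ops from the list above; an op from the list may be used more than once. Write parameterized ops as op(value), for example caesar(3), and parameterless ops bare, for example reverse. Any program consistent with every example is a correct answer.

drop_vowels | swapcase | drop(1)

Check, running the answer program on each example:
  "tsfnqkt" -> "tsfnqkt" -> "TSFNQKT" -> "SFNQKT"
  "scr" -> "scr" -> "SCR" -> "CR"
  "rjcmaccafg" -> "rjcmccfg" -> "RJCMCCFG" -> "JCMCCFG"
  "fwrjvevkcfr" -> "fwrjvvkcfr" -> "FWRJVVKCFR" -> "WRJVVKCFR"
  "mzdbexebkbdc" -> "mzdbxbkbdc" -> "MZDBXBKBDC" -> "ZDBXBKBDC"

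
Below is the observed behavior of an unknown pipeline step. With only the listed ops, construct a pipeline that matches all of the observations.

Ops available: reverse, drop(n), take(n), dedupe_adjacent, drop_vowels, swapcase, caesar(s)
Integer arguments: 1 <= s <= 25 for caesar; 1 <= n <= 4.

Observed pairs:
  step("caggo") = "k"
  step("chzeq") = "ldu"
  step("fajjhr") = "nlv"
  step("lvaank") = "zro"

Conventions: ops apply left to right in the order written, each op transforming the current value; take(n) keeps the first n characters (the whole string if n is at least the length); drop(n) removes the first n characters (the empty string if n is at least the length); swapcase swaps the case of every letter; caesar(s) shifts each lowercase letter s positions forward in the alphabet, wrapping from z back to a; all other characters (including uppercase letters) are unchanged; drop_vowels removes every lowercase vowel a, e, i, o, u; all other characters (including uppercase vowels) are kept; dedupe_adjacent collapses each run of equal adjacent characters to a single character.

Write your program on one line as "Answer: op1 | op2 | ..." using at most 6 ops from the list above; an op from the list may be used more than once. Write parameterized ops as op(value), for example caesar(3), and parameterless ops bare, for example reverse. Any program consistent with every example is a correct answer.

drop_vowels | caesar(11) | dedupe_adjacent | caesar(19) | drop(1)

Check, running the answer program on each example:
  "caggo" -> "cgg" -> "nrr" -> "nr" -> "gk" -> "k"
  "chzeq" -> "chzq" -> "nskb" -> "nskb" -> "gldu" -> "ldu"
  "fajjhr" -> "fjjhr" -> "quusc" -> "qusc" -> "jnlv" -> "nlv"
  "lvaank" -> "lvnk" -> "wgyv" -> "wgyv" -> "pzro" -> "zro"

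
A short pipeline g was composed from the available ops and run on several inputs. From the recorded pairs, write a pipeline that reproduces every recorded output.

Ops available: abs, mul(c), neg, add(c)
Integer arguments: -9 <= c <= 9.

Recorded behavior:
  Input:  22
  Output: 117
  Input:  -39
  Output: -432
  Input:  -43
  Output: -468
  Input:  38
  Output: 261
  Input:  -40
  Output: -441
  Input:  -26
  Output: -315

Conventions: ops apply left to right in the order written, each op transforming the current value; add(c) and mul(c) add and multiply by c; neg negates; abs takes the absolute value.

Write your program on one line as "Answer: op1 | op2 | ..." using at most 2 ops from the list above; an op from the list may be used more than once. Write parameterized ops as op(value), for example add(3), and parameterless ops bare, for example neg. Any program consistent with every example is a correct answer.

add(-9) | mul(9)

Check, running the answer program on each example:
  22 -> 13 -> 117
  -39 -> -48 -> -432
  -43 -> -52 -> -468
  38 -> 29 -> 261
  -40 -> -49 -> -441
  -26 -> -35 -> -315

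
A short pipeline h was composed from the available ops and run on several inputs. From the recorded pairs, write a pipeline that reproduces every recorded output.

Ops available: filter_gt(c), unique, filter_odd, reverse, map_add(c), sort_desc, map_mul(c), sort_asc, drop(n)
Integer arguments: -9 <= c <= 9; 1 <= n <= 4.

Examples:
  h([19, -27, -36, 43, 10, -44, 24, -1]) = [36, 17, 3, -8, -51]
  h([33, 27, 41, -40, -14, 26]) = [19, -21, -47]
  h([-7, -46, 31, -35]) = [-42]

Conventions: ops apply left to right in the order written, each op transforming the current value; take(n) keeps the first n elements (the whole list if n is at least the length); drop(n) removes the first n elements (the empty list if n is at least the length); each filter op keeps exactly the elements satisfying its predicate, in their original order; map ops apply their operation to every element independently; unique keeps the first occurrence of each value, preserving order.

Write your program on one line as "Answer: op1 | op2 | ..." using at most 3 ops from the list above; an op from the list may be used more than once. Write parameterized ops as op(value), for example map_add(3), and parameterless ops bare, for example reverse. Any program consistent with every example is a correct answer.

drop(3) | map_add(-7) | sort_desc

Check, running the answer program on each example:
  [19, -27, -36, 43, 10, -44, 24, -1] -> [43, 10, -44, 24, -1] -> [36, 3, -51, 17, -8] -> [36, 17, 3, -8, -51]
  [33, 27, 41, -40, -14, 26] -> [-40, -14, 26] -> [-47, -21, 19] -> [19, -21, -47]
  [-7, -46, 31, -35] -> [-35] -> [-42] -> [-42]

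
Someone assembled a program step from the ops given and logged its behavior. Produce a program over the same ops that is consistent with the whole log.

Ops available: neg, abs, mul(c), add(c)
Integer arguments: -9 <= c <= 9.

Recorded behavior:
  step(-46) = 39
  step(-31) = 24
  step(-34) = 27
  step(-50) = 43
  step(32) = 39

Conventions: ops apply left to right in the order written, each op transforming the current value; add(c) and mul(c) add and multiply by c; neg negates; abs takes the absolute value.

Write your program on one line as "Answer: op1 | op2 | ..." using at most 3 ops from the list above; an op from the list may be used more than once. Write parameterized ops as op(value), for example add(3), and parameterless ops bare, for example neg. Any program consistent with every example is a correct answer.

neg | add(-7) | abs

Check, running the answer program on each example:
  -46 -> 46 -> 39 -> 39
  -31 -> 31 -> 24 -> 24
  -34 -> 34 -> 27 -> 27
  -50 -> 50 -> 43 -> 43
  32 -> -32 -> -39 -> 39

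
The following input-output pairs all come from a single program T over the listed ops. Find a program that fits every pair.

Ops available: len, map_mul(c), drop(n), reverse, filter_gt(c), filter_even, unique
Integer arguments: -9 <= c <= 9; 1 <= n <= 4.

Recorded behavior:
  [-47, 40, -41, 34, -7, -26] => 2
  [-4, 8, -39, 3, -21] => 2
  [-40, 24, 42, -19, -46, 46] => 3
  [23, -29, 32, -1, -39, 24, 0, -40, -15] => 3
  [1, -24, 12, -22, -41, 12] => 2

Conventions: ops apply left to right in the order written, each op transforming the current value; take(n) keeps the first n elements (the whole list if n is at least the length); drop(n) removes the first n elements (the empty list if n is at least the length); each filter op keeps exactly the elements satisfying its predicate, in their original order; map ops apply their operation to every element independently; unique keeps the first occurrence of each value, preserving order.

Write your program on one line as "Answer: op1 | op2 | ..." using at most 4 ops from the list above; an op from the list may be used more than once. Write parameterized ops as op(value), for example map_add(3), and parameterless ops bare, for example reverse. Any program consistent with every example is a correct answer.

filter_gt(2) | map_mul(5) | len

Check, running the answer program on each example:
  [-47, 40, -41, 34, -7, -26] -> [40, 34] -> [200, 170] -> 2
  [-4, 8, -39, 3, -21] -> [8, 3] -> [40, 15] -> 2
  [-40, 24, 42, -19, -46, 46] -> [24, 42, 46] -> [120, 210, 230] -> 3
  [23, -29, 32, -1, -39, 24, 0, -40, -15] -> [23, 32, 24] -> [115, 160, 120] -> 3
  [1, -24, 12, -22, -41, 12] -> [12, 12] -> [60, 60] -> 2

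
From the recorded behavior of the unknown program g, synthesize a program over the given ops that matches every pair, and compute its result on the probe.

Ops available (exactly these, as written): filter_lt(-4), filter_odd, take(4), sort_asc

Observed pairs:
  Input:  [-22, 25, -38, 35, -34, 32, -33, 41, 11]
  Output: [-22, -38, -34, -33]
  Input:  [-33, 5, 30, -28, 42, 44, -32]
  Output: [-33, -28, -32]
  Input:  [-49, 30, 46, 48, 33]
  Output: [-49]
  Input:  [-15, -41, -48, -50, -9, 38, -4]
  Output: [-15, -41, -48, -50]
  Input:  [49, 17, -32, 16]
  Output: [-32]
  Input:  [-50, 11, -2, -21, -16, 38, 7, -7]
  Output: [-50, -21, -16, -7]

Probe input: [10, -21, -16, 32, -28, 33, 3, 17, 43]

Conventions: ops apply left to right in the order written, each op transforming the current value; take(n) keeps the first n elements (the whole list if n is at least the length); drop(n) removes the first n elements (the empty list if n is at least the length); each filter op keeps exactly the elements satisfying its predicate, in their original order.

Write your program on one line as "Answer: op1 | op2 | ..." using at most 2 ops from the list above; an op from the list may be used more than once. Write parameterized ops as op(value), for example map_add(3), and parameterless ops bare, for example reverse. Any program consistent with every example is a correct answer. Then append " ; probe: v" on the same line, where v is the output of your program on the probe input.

filter_lt(-4) | take(4) ; probe: [-21, -16, -28]

Check, running the answer program on each example:
  [-22, 25, -38, 35, -34, 32, -33, 41, 11] -> [-22, -38, -34, -33] -> [-22, -38, -34, -33]
  [-33, 5, 30, -28, 42, 44, -32] -> [-33, -28, -32] -> [-33, -28, -32]
  [-49, 30, 46, 48, 33] -> [-49] -> [-49]
  [-15, -41, -48, -50, -9, 38, -4] -> [-15, -41, -48, -50, -9] -> [-15, -41, -48, -50]
  [49, 17, -32, 16] -> [-32] -> [-32]
  [-50, 11, -2, -21, -16, 38, 7, -7] -> [-50, -21, -16, -7] -> [-50, -21, -16, -7]
  probe: [10, -21, -16, 32, -28, 33, 3, 17, 43] -> [-21, -16, -28] -> [-21, -16, -28]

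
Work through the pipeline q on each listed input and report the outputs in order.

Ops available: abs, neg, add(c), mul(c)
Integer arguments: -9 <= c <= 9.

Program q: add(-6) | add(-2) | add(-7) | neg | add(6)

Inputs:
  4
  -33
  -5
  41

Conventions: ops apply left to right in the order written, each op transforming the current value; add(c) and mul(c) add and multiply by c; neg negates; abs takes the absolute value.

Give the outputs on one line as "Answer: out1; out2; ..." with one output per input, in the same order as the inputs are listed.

17; 54; 26; -20

Execution, op by op:
  4 -> -2 -> -4 -> -11 -> 11 -> 17
  -33 -> -39 -> -41 -> -48 -> 48 -> 54
  -5 -> -11 -> -13 -> -20 -> 20 -> 26
  41 -> 35 -> 33 -> 26 -> -26 -> -20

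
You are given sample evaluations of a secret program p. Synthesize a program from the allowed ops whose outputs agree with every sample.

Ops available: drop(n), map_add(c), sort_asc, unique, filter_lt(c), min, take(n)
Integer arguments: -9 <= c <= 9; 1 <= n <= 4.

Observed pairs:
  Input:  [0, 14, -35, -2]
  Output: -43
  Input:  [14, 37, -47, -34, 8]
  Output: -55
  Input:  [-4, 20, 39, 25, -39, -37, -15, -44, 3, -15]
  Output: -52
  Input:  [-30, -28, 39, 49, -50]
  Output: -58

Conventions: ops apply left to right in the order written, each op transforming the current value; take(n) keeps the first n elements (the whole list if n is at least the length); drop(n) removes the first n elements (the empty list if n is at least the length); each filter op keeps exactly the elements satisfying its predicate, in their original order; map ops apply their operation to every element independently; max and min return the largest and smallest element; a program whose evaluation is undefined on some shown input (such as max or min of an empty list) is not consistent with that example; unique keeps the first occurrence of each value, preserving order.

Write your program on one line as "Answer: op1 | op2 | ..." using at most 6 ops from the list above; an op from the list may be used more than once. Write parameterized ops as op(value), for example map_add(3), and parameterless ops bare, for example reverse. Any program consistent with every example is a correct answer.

sort_asc | unique | map_add(-8) | take(2) | min

Check, running the answer program on each example:
  [0, 14, -35, -2] -> [-35, -2, 0, 14] -> [-35, -2, 0, 14] -> [-43, -10, -8, 6] -> [-43, -10] -> -43
  [14, 37, -47, -34, 8] -> [-47, -34, 8, 14, 37] -> [-47, -34, 8, 14, 37] -> [-55, -42, 0, 6, 29] -> [-55, -42] -> -55
  [-4, 20, 39, 25, -39, -37, -15, -44, 3, -15] -> [-44, -39, -37, -15, -15, -4, 3, 20, 25, 39] -> [-44, -39, -37, -15, -4, 3, 20, 25, 39] -> [-52, -47, -45, -23, -12, -5, 12, 17, 31] -> [-52, -47] -> -52
  [-30, -28, 39, 49, -50] -> [-50, -30, -28, 39, 49] -> [-50, -30, -28, 39, 49] -> [-58, -38, -36, 31, 41] -> [-58, -38] -> -58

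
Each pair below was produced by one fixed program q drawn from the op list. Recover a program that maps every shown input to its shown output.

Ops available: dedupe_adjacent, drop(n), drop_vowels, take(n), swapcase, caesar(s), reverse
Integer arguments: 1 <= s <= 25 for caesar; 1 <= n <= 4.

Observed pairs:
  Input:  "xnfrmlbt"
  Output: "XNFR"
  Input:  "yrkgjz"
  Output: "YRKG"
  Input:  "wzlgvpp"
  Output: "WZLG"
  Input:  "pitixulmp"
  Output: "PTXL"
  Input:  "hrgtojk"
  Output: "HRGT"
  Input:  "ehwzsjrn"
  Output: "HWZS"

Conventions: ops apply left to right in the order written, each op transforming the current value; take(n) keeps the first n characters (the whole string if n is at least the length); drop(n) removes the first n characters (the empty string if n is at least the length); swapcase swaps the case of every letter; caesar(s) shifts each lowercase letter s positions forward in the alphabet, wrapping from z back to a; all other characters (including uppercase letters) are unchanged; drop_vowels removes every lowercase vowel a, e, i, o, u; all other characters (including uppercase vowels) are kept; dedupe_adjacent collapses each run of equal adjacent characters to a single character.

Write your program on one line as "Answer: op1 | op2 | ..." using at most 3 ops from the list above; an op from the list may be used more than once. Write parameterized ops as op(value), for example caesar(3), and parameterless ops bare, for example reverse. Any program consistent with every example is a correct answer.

drop_vowels | swapcase | take(4)

Check, running the answer program on each example:
  "xnfrmlbt" -> "xnfrmlbt" -> "XNFRMLBT" -> "XNFR"
  "yrkgjz" -> "yrkgjz" -> "YRKGJZ" -> "YRKG"
  "wzlgvpp" -> "wzlgvpp" -> "WZLGVPP" -> "WZLG"
  "pitixulmp" -> "ptxlmp" -> "PTXLMP" -> "PTXL"
  "hrgtojk" -> "hrgtjk" -> "HRGTJK" -> "HRGT"
  "ehwzsjrn" -> "hwzsjrn" -> "HWZSJRN" -> "HWZS"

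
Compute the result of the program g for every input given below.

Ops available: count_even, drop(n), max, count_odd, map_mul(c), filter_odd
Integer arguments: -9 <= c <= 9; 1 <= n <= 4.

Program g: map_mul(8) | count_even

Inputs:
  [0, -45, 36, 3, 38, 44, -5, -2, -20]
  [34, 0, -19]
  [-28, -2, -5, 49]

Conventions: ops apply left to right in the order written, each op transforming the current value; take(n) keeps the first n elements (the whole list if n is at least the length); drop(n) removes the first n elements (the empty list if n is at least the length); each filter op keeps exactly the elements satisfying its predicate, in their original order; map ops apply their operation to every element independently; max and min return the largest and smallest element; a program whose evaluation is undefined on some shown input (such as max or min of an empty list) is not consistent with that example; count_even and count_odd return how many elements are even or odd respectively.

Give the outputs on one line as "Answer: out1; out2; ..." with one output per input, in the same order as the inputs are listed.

9; 3; 4

Execution, op by op:
  [0, -45, 36, 3, 38, 44, -5, -2, -20] -> [0, -360, 288, 24, 304, 352, -40, -16, -160] -> 9
  [34, 0, -19] -> [272, 0, -152] -> 3
  [-28, -2, -5, 49] -> [-224, -16, -40, 392] -> 4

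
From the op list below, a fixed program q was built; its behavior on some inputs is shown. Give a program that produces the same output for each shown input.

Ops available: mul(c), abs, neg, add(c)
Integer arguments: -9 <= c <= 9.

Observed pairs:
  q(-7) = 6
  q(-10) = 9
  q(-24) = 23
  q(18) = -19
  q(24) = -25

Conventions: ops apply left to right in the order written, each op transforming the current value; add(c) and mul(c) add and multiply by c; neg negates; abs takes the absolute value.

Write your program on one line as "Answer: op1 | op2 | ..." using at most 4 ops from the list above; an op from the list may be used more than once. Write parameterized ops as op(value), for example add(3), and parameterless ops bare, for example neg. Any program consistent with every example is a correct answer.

add(-5) | add(9) | add(-3) | neg

Check, running the answer program on each example:
  -7 -> -12 -> -3 -> -6 -> 6
  -10 -> -15 -> -6 -> -9 -> 9
  -24 -> -29 -> -20 -> -23 -> 23
  18 -> 13 -> 22 -> 19 -> -19
  24 -> 19 -> 28 -> 25 -> -25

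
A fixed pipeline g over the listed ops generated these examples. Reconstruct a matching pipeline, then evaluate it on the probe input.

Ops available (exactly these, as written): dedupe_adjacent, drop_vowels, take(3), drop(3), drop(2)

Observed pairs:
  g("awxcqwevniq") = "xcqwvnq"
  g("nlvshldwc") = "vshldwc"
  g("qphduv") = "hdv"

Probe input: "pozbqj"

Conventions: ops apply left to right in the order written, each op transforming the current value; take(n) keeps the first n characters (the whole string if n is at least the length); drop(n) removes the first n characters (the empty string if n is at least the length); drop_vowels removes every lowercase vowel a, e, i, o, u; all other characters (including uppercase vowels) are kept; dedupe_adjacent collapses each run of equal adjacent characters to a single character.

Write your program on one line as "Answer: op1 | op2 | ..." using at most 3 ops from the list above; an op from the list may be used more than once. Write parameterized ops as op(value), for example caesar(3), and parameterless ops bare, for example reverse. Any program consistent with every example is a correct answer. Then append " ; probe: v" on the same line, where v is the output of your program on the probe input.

drop(2) | drop_vowels ; probe: "zbqj"

Check, running the answer program on each example:
  "awxcqwevniq" -> "xcqwevniq" -> "xcqwvnq"
  "nlvshldwc" -> "vshldwc" -> "vshldwc"
  "qphduv" -> "hduv" -> "hdv"
  probe: "pozbqj" -> "zbqj" -> "zbqj"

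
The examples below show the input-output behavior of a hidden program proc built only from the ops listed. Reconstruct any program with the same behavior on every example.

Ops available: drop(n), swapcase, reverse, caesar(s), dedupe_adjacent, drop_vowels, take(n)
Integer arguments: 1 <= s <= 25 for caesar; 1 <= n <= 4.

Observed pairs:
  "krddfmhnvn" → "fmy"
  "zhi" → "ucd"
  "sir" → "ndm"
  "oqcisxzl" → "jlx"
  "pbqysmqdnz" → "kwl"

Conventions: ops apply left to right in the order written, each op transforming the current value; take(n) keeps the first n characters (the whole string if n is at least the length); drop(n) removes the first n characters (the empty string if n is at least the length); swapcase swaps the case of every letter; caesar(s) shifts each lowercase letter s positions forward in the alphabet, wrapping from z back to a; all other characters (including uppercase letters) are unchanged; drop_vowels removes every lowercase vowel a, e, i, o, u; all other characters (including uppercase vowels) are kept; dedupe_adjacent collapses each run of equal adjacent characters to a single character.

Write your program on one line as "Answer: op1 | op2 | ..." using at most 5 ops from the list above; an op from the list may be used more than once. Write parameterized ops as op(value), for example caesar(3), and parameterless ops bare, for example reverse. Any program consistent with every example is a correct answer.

caesar(3) | dedupe_adjacent | caesar(18) | take(3)

Check, running the answer program on each example:
  "krddfmhnvn" -> "nuggipkqyq" -> "nugipkqyq" -> "fmyahciqi" -> "fmy"
  "zhi" -> "ckl" -> "ckl" -> "ucd" -> "ucd"
  "sir" -> "vlu" -> "vlu" -> "ndm" -> "ndm"
  "oqcisxzl" -> "rtflvaco" -> "rtflvaco" -> "jlxdnsug" -> "jlx"
  "pbqysmqdnz" -> "setbvptgqc" -> "setbvptgqc" -> "kwltnhlyiu" -> "kwl"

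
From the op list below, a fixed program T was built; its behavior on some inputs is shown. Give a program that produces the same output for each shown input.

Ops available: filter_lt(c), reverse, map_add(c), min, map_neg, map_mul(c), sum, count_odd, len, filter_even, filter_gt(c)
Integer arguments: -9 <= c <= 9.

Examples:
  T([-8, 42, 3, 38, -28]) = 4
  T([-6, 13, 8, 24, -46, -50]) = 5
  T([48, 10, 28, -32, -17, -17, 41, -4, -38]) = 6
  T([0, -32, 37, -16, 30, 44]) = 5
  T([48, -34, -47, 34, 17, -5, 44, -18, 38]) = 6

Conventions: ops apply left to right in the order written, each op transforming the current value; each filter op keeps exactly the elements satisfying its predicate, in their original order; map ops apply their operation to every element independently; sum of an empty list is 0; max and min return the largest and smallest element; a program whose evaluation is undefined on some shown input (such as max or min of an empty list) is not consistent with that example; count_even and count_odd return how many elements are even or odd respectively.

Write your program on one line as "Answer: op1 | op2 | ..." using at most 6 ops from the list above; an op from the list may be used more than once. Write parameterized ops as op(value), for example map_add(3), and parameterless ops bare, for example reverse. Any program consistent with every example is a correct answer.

map_add(5) | map_neg | map_add(2) | map_mul(7) | map_neg | count_odd

Check, running the answer program on each example:
  [-8, 42, 3, 38, -28] -> [-3, 47, 8, 43, -23] -> [3, -47, -8, -43, 23] -> [5, -45, -6, -41, 25] -> [35, -315, -42, -287, 175] -> [-35, 315, 42, 287, -175] -> 4
  [-6, 13, 8, 24, -46, -50] -> [-1, 18, 13, 29, -41, -45] -> [1, -18, -13, -29, 41, 45] -> [3, -16, -11, -27, 43, 47] -> [21, -112, -77, -189, 301, 329] -> [-21, 112, 77, 189, -301, -329] -> 5
  [48, 10, 28, -32, -17, -17, 41, -4, -38] -> [53, 15, 33, -27, -12, -12, 46, 1, -33] -> [-53, -15, -33, 27, 12, 12, -46, -1, 33] -> [-51, -13, -31, 29, 14, 14, -44, 1, 35] -> [-357, -91, -217, 203, 98, 98, -308, 7, 245] -> [357, 91, 217, -203, -98, -98, 308, -7, -245] -> 6
  [0, -32, 37, -16, 30, 44] -> [5, -27, 42, -11, 35, 49] -> [-5, 27, -42, 11, -35, -49] -> [-3, 29, -40, 13, -33, -47] -> [-21, 203, -280, 91, -231, -329] -> [21, -203, 280, -91, 231, 329] -> 5
  [48, -34, -47, 34, 17, -5, 44, -18, 38] -> [53, -29, -42, 39, 22, 0, 49, -13, 43] -> [-53, 29, 42, -39, -22, 0, -49, 13, -43] -> [-51, 31, 44, -37, -20, 2, -47, 15, -41] -> [-357, 217, 308, -259, -140, 14, -329, 105, -287] -> [357, -217, -308, 259, 140, -14, 329, -105, 287] -> 6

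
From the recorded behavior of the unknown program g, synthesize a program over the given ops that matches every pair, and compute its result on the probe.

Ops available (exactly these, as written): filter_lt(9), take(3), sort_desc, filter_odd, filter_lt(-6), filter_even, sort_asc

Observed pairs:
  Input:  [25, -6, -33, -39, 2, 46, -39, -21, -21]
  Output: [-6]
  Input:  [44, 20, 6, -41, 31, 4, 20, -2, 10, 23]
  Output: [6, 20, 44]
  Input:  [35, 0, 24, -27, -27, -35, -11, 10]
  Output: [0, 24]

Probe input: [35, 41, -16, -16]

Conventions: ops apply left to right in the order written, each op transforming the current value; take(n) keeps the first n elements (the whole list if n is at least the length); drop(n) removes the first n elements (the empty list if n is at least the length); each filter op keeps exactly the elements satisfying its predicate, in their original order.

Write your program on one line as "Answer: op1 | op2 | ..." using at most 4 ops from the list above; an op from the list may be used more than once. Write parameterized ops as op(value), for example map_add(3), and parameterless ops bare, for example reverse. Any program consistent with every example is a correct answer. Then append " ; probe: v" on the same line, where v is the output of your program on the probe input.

take(3) | sort_asc | filter_even ; probe: [-16]

Check, running the answer program on each example:
  [25, -6, -33, -39, 2, 46, -39, -21, -21] -> [25, -6, -33] -> [-33, -6, 25] -> [-6]
  [44, 20, 6, -41, 31, 4, 20, -2, 10, 23] -> [44, 20, 6] -> [6, 20, 44] -> [6, 20, 44]
  [35, 0, 24, -27, -27, -35, -11, 10] -> [35, 0, 24] -> [0, 24, 35] -> [0, 24]
  probe: [35, 41, -16, -16] -> [35, 41, -16] -> [-16, 35, 41] -> [-16]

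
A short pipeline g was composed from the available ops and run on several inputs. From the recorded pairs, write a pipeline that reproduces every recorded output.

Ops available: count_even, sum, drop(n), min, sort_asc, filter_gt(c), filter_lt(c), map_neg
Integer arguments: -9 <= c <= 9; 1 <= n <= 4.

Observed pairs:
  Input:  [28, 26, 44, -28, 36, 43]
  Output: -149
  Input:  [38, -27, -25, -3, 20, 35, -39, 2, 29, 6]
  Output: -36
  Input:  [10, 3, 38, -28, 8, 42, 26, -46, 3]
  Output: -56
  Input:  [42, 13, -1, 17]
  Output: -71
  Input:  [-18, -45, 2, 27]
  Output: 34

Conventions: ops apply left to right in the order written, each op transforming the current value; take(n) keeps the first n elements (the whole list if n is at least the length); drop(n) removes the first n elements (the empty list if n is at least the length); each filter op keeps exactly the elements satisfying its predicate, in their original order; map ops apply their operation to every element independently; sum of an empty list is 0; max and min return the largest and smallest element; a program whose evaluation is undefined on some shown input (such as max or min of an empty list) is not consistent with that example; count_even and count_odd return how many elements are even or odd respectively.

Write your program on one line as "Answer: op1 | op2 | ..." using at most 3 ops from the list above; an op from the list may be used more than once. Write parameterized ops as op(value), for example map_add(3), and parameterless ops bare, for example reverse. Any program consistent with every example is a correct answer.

map_neg | sum

Check, running the answer program on each example:
  [28, 26, 44, -28, 36, 43] -> [-28, -26, -44, 28, -36, -43] -> -149
  [38, -27, -25, -3, 20, 35, -39, 2, 29, 6] -> [-38, 27, 25, 3, -20, -35, 39, -2, -29, -6] -> -36
  [10, 3, 38, -28, 8, 42, 26, -46, 3] -> [-10, -3, -38, 28, -8, -42, -26, 46, -3] -> -56
  [42, 13, -1, 17] -> [-42, -13, 1, -17] -> -71
  [-18, -45, 2, 27] -> [18, 45, -2, -27] -> 34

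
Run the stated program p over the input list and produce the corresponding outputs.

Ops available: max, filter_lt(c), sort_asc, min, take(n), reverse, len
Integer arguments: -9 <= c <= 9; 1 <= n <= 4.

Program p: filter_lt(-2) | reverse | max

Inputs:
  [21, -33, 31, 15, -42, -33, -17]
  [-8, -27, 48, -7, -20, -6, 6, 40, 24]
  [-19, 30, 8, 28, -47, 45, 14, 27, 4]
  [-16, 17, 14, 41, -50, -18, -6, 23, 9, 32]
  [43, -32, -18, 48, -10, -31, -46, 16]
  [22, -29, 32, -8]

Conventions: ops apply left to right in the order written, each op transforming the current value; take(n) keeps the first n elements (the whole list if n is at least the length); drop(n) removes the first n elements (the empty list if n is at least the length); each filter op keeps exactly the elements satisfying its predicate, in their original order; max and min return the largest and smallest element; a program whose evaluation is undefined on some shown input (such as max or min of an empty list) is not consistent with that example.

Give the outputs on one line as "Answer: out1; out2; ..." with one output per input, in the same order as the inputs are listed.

-17; -6; -19; -6; -10; -8

Execution, op by op:
  [21, -33, 31, 15, -42, -33, -17] -> [-33, -42, -33, -17] -> [-17, -33, -42, -33] -> -17
  [-8, -27, 48, -7, -20, -6, 6, 40, 24] -> [-8, -27, -7, -20, -6] -> [-6, -20, -7, -27, -8] -> -6
  [-19, 30, 8, 28, -47, 45, 14, 27, 4] -> [-19, -47] -> [-47, -19] -> -19
  [-16, 17, 14, 41, -50, -18, -6, 23, 9, 32] -> [-16, -50, -18, -6] -> [-6, -18, -50, -16] -> -6
  [43, -32, -18, 48, -10, -31, -46, 16] -> [-32, -18, -10, -31, -46] -> [-46, -31, -10, -18, -32] -> -10
  [22, -29, 32, -8] -> [-29, -8] -> [-8, -29] -> -8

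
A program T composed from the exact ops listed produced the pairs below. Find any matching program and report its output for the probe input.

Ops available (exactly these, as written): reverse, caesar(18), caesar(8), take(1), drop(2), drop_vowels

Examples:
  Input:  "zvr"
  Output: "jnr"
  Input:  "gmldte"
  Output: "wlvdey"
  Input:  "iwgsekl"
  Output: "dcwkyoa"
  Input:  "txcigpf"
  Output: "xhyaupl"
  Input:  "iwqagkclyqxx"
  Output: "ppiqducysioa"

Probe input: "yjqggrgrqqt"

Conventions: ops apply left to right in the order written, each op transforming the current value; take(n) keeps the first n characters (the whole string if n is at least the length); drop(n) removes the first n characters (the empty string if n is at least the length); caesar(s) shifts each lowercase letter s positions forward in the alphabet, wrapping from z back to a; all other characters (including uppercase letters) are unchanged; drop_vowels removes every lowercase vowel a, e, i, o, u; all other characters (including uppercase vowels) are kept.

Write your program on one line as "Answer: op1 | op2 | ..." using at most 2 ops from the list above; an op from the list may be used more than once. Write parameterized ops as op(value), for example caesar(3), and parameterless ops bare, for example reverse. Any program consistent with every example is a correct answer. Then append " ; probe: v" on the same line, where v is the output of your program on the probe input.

reverse | caesar(18) ; probe: "liijyjyyibq"

Check, running the answer program on each example:
  "zvr" -> "rvz" -> "jnr"
  "gmldte" -> "etdlmg" -> "wlvdey"
  "iwgsekl" -> "lkesgwi" -> "dcwkyoa"
  "txcigpf" -> "fpgicxt" -> "xhyaupl"
  "iwqagkclyqxx" -> "xxqylckgaqwi" -> "ppiqducysioa"
  probe: "yjqggrgrqqt" -> "tqqrgrggqjy" -> "liijyjyyibq"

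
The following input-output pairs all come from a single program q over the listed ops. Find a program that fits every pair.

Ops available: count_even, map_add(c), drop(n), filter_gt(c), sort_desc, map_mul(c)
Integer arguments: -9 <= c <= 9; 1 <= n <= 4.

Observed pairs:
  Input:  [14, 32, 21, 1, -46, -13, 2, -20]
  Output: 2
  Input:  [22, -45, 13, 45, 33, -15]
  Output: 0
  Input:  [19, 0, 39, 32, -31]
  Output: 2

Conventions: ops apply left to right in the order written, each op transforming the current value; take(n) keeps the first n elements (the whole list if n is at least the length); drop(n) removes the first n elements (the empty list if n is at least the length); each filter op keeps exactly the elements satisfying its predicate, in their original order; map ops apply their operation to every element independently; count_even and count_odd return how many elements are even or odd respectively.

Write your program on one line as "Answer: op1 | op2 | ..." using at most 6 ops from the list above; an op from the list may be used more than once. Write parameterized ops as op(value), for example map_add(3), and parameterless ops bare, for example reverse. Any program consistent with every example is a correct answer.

drop(1) | map_add(8) | filter_gt(0) | map_mul(-5) | map_add(6) | count_even

Check, running the answer program on each example:
  [14, 32, 21, 1, -46, -13, 2, -20] -> [32, 21, 1, -46, -13, 2, -20] -> [40, 29, 9, -38, -5, 10, -12] -> [40, 29, 9, 10] -> [-200, -145, -45, -50] -> [-194, -139, -39, -44] -> 2
  [22, -45, 13, 45, 33, -15] -> [-45, 13, 45, 33, -15] -> [-37, 21, 53, 41, -7] -> [21, 53, 41] -> [-105, -265, -205] -> [-99, -259, -199] -> 0
  [19, 0, 39, 32, -31] -> [0, 39, 32, -31] -> [8, 47, 40, -23] -> [8, 47, 40] -> [-40, -235, -200] -> [-34, -229, -194] -> 2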